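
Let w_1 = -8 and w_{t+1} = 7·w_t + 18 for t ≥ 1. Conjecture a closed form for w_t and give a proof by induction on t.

w_t = -5·7^(t - 1) - 3

Computing the first terms: w_1 = -8, w_2 = -38, w_3 = -248. This suggests w_t = -5·7^(t - 1) - 3.
For the base case t = 1: the formula gives -8 = -8 = w_1.
Suppose the result is true for t = j, so w_j = -5·7^(j - 1) - 3.
Then w_{j+1} = 7·w_j + 18 = 7·(-5·7^(j - 1) - 3) + 18 = -5·7^j - 3 = -5·7^((j+1) - 1) - 3,
which is the claimed formula at t = j+1.
Hence, by induction on t, the claim holds for every t ≥ 1.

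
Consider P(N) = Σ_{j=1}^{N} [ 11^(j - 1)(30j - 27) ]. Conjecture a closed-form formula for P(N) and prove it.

We claim P(N) = 3·11^N(N - 1) + 3 for all N ≥ 1.
Base case (N = 1): P(1) = 3, and the closed form gives 3. They agree.
For the inductive step, assume it holds for an arbitrary j ≥ 1, so P(j) = 3·11^j(j - 1) + 3.
Then P(j+1) = P(j) + (11^j(30j + 3)) = (3·11^j(j - 1) + 3) + (11^j(30j + 3)).
Simplifying, P(j+1) = 33·11^j·j + 3 = 3·11^(j+1)((j+1) - 1) + 3,
which is the closed form with N = j+1.
Hence, by induction on N, the claim holds for every N ≥ 1.

P(N) = 3·11^N(N - 1) + 3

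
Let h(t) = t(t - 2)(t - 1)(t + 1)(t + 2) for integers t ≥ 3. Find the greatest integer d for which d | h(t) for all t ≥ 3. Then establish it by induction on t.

d = 120

Computing the first values: h(3) = 120 and h(4) = 720; gcd(120, 720) = 120, so d ≤ 120.
We prove 120 | t(t - 2)(t - 1)(t + 1)(t + 2) for all t ≥ 3 by induction on t.
When t = 3: h(3) = 120 = 120·(1), so 120 | h(3).
For the inductive step, assume it holds for an arbitrary r ≥ 3, i.e. 120 | h(r). Then
h(r+1) − h(r) = (r-1)·r·(r+1)·(r+2)·(r+3) − (r-2)·(r-1)·r·(r+1)·(r+2) = (r-1)·r·(r+1)·(r+2)·[(r+3) − (r-2)] = 5·(r-1)·r·(r+1)·(r+2). The product of 4 consecutive integers is divisible by (4)! = 24, so h(r+1) − h(r) is divisible by 5·24 = 120. By the inductive hypothesis 120 | h(r), hence 120 | h(r+1).
Hence, by induction on t, the claim holds for every t ≥ 3.
Therefore the largest such d is 120.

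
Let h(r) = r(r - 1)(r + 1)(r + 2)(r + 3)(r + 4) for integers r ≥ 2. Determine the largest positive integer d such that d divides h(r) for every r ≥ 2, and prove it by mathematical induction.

Computing the first values: h(2) = 720 and h(3) = 5040; gcd(720, 5040) = 720, so d ≤ 720.
We prove 720 | r(r - 1)(r + 1)(r + 2)(r + 3)(r + 4) for all r ≥ 2 by induction on r.
For the base case r = 2: h(2) = 720 = 720·(1), so 720 | h(2).
Suppose the result is true for r = m, i.e. 720 | h(m). Then
h(m+1) − h(m) = m·(m+1)·(m+2)·(m+3)·(m+4)·(m+5) − (m-1)·m·(m+1)·(m+2)·(m+3)·(m+4) = m·(m+1)·(m+2)·(m+3)·(m+4)·[(m+5) − (m-1)] = 6·m·(m+1)·(m+2)·(m+3)·(m+4). The product of 5 consecutive integers is divisible by (5)! = 120, so h(m+1) − h(m) is divisible by 6·120 = 720. By the inductive hypothesis 720 | h(m), hence 720 | h(m+1).
By induction, the statement is established for all r ≥ 2.
Therefore the largest such d is 720.

d = 720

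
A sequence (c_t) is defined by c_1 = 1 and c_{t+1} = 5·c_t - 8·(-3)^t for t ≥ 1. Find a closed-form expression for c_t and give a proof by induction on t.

Computing the first terms: c_1 = 1, c_2 = 29, c_3 = 73. This suggests c_t = (-3)^t + 4·5^(t - 1).
Base case (t = 1): the formula gives 1 = 1 = c_1.
Suppose the result is true for t = i, so c_i = (-3)^i + 4·5^(i - 1).
Then c_{i+1} = 5·c_i - 8·(-3)^i = 5·((-3)^i + 4·5^(i - 1)) - 8·(-3)^i = (-3)^(i + 1) + 4·5^i = (-3)^(i+1) + 4·5^((i+1) - 1),
which is the claimed formula at t = i+1.
By induction, the statement is established for all t ≥ 1.

c_t = (-3)^t + 4·5^(t - 1)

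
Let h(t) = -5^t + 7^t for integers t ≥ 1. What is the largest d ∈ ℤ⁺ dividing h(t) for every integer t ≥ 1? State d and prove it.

d = 2

Computing the first values: h(1) = 2 and h(2) = 24; gcd(2, 24) = 2, so d ≤ 2.
We prove 2 | -5^t + 7^t for all t ≥ 1 by induction on t.
Base case (t = 1): h(1) = 2 = 2·(1), so 2 | h(1).
Suppose the result is true for t = k, i.e. 2 | h(k). Then
7^{k+1} − 5^{k+1} = 7·7^k − 5·5^k = 7·(7^k − 5^k) + (2)·5^k. The first term is divisible by 2 by the inductive hypothesis, and the second term (2)·5^k is divisible by 2 since 2 | 2. Hence 2 | h(k+1).
By induction, the statement is established for all t ≥ 1.
Therefore the largest such d is 2.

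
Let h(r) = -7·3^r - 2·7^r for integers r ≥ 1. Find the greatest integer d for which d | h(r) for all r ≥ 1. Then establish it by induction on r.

Computing the first values: h(1) = -35 and h(2) = -161; gcd(-35, -161) = 7, so d ≤ 7.
We prove 7 | -7·3^r - 2·7^r for all r ≥ 1 by induction on r.
When r = 1: h(1) = -35 = 7·(-5), so 7 | h(1).
Inductive step: assume the claim holds for r = p, i.e. 7 | h(p). Then
h(p+1) − 7·h(p) = (-7·3^(p+1) - 2·7^(p+1)) − 7·(-7·3^p - 2·7^p) = (-7)·3^p·(3 − 7) = (28)·3^p. Since 7 | h(p) by the inductive hypothesis, 7 | 7·h(p); and 7 | 28 since 28 = 7·4. Therefore 7 | h(p+1).
Hence, by induction on r, the claim holds for every r ≥ 1.
Therefore the largest such d is 7.

d = 7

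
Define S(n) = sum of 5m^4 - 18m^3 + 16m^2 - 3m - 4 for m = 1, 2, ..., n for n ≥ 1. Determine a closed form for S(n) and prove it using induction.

We claim S(n) = n(n^4 - 2n^3 - 2n^2 + 2n - 3) for all n ≥ 1.
For the base case n = 1: S(1) = -4, and the closed form gives -4. They agree.
Inductive step: assume the claim holds for n = m, so S(m) = m(m^4 - 2m^3 - 2m^2 + 2m - 3).
Then S(m+1) = S(m) + (5m^4 + 2m^3 - 8m^2 - 5m - 4) = (m(m^4 - 2m^3 - 2m^2 + 2m - 3)) + (5m^4 + 2m^3 - 8m^2 - 5m - 4).
Simplifying, S(m+1) = (m + 1)(m^4 + 2m^3 - 2m^2 - 4m - 4) = (m+1)((m+1)^4 - 2(m+1)^3 - 2(m+1)^2 + 2(m+1) - 3),
which is the closed form with n = m+1.
By induction, the statement is established for all n ≥ 1.

S(n) = n(n^4 - 2n^3 - 2n^2 + 2n - 3)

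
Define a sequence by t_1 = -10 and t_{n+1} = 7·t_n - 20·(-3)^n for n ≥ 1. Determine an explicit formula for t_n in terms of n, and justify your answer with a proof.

t_n = 2(-3)^n - 4·7^(n - 1)

Computing the first terms: t_1 = -10, t_2 = -10, t_3 = -250. This suggests t_n = 2(-3)^n - 4·7^(n - 1).
Base step (n = 1): the formula gives -10 = -10 = t_1.
Suppose the result is true for n = i, so t_i = 2(-3)^i - 4·7^(i - 1).
Then t_{i+1} = 7·t_i - 20·(-3)^i = 7·(2(-3)^i - 4·7^(i - 1)) - 20·(-3)^i = 2(-3)^(i + 1) - 4·7^i = 2(-3)^(i+1) - 4·7^((i+1) - 1),
which is the claimed formula at n = i+1.
This completes the induction.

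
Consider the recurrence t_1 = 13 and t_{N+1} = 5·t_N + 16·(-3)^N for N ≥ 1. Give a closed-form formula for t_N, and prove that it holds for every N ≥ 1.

Computing the first terms: t_1 = 13, t_2 = 17, t_3 = 229. This suggests t_N = -2(-3)^N + 7·5^(N - 1).
When N = 1: the formula gives 13 = 13 = t_1.
Inductive step: suppose the statement holds for some j ≥ 1, so t_j = -2(-3)^j + 7·5^(j - 1).
Then t_{j+1} = 5·t_j + 16·(-3)^j = 5·(-2(-3)^j + 7·5^(j - 1)) + 16·(-3)^j = -2(-3)^(j + 1) + 7·5^j = -2(-3)^(j+1) + 7·5^((j+1) - 1),
which is the claimed formula at N = j+1.
This completes the induction.

t_N = -2(-3)^N + 7·5^(N - 1)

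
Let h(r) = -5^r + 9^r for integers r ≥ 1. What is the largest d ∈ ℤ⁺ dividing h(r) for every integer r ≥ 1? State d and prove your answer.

Computing the first values: h(1) = 4 and h(2) = 56; gcd(4, 56) = 4, so d ≤ 4.
We prove 4 | -5^r + 9^r for all r ≥ 1 by induction on r.
For the base case r = 1: h(1) = 4 = 4·(1), so 4 | h(1).
Suppose the result is true for r = j, i.e. 4 | h(j). Then
9^{j+1} − 5^{j+1} = 9·9^j − 5·5^j = 9·(9^j − 5^j) + (4)·5^j. The first term is divisible by 4 by the inductive hypothesis, and the second term (4)·5^j is divisible by 4 since 4 | 4. Hence 4 | h(j+1).
By induction, the statement is established for all r ≥ 1.
Therefore the largest such d is 4.

d = 4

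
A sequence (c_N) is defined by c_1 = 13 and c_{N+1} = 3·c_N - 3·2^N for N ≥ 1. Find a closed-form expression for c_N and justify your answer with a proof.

Computing the first terms: c_1 = 13, c_2 = 33, c_3 = 87. This suggests c_N = 3·2^N + 7·3^(N - 1).
When N = 1: the formula gives 13 = 13 = c_1.
For the inductive step, assume it holds for an arbitrary k ≥ 1, so c_k = 3·2^k + 7·3^(k - 1).
Then c_{k+1} = 3·c_k - 3·2^k = 3·(3·2^k + 7·3^(k - 1)) - 3·2^k = 3·2^(k + 1) + 7·3^k = 3·2^(k+1) + 7·3^((k+1) - 1),
which is the claimed formula at N = k+1.
This completes the induction.

c_N = 3·2^N + 7·3^(N - 1)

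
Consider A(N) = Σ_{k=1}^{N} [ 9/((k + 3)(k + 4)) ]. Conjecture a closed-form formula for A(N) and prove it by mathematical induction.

We claim A(N) = 9N/(4(N + 4)) for all N ≥ 1.
Base step (N = 1): A(1) = 9/20, and the closed form gives 9/20. They agree.
Inductive step: assume the claim holds for N = k, so A(k) = 9k/(4(k + 4)).
Then A(k+1) = A(k) + (9/((k + 4)(k + 5))) = (9k/(4(k + 4))) + (9/((k + 4)(k + 5))).
Simplifying, A(k+1) = 9(k + 1)/(4(k + 5)) = 9(k+1)/(4((k+1) + 4)),
which is the closed form with N = k+1.
This completes the induction.

A(N) = 9N/(4(N + 4))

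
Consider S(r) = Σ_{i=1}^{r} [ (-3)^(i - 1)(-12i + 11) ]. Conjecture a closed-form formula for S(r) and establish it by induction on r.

S(r) = (-3)^r(3r - 2) + 2

We claim S(r) = (-3)^r(3r - 2) + 2 for all r ≥ 1.
For the base case r = 1: S(1) = -1, and the closed form gives -1. They agree.
For the inductive step, assume it holds for an arbitrary i ≥ 1, so S(i) = (-3)^i(3i - 2) + 2.
Then S(i+1) = S(i) + ((-3)^i(-12i - 1)) = ((-3)^i(3i - 2) + 2) + ((-3)^i(-12i - 1)).
Simplifying, S(i+1) = (-3)^(i + 1) - (-3)^(i + 2)i + 2 = (-3)^(i+1)(3(i+1) - 2) + 2,
which is the closed form with r = i+1.
Hence, by induction on r, the claim holds for every r ≥ 1.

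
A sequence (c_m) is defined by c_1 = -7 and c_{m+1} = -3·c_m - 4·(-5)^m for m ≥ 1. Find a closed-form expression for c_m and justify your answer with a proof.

Computing the first terms: c_1 = -7, c_2 = 41, c_3 = -223. This suggests c_m = -(-3)^m + 2(-5)^m.
Base step (m = 1): the formula gives -7 = -7 = c_1.
Suppose the result is true for m = i, so c_i = -(-3)^i + 2(-5)^i.
Then c_{i+1} = -3·c_i - 4·(-5)^i = -3·(-(-3)^i + 2(-5)^i) - 4·(-5)^i = -(-3)^(i + 1) + 2(-5)^(i + 1),
which is the claimed formula at m = i+1.
Hence, by induction on m, the claim holds for every m ≥ 1.

c_m = -(-3)^m + 2(-5)^m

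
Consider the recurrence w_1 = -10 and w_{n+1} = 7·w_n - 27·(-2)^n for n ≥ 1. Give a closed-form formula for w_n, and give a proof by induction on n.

Computing the first terms: w_1 = -10, w_2 = -16, w_3 = -220. This suggests w_n = 3(-2)^n - 4·7^(n - 1).
For the base case n = 1: the formula gives -10 = -10 = w_1.
Inductive step: suppose the statement holds for some k ≥ 1, so w_k = 3(-2)^k - 4·7^(k - 1).
Then w_{k+1} = 7·w_k - 27·(-2)^k = 7·(3(-2)^k - 4·7^(k - 1)) - 27·(-2)^k = 3(-2)^(k + 1) - 4·7^k = 3(-2)^(k+1) - 4·7^((k+1) - 1),
which is the claimed formula at n = k+1.
This completes the induction.

w_n = 3(-2)^n - 4·7^(n - 1)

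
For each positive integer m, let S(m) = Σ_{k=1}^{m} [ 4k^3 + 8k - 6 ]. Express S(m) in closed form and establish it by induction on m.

S(m) = m(m^3 + 2m^2 + 5m - 2)

We claim S(m) = m(m^3 + 2m^2 + 5m - 2) for all m ≥ 1.
Base step (m = 1): S(1) = 6, and the closed form gives 6. They agree.
Inductive step: suppose the statement holds for some k ≥ 1, so S(k) = k(k^3 + 2k^2 + 5k - 2).
Then S(k+1) = S(k) + (8k + 4(k + 1)^3 + 2) = (k(k^3 + 2k^2 + 5k - 2)) + (8k + 4(k + 1)^3 + 2).
Simplifying, S(k+1) = (k + 1)(k^3 + 5k^2 + 12k + 6) = (k+1)((k+1)^3 + 2(k+1)^2 + 5(k+1) - 2),
which is the closed form with m = k+1.
This completes the induction.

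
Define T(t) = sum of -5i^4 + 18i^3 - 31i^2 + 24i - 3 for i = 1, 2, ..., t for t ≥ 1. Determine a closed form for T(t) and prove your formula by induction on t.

We claim T(t) = -t(t^4 - 2t^3 + 3t^2 - t - 4) for all t ≥ 1.
Base step (t = 1): T(1) = 3, and the closed form gives 3. They agree.
Inductive step: assume the claim holds for t = i, so T(i) = i(-i^4 + 2i^3 - 3i^2 + i + 4).
Then T(i+1) = T(i) + (-5i^4 - 2i^3 - 7i^2 - 4i + 3) = (i(-i^4 + 2i^3 - 3i^2 + i + 4)) + (-5i^4 - 2i^3 - 7i^2 - 4i + 3).
Simplifying, T(i+1) = -(i + 1)(i^4 + 2i^3 + 3i^2 + 3i - 3) = -(i+1)((i+1)^4 - 2(i+1)^3 + 3(i+1)^2 - (i+1) - 4),
which is the closed form with t = i+1.
Hence, by induction on t, the claim holds for every t ≥ 1.

T(t) = -t(t^4 - 2t^3 + 3t^2 - t - 4)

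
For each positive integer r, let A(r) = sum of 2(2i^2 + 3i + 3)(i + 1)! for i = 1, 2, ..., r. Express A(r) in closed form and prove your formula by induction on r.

We claim A(r) = (4r + 2)(r + 2)! - 4 for all r ≥ 1.
Base step (r = 1): A(1) = 32, and the closed form gives 32. They agree.
For the inductive step, assume it holds for an arbitrary i ≥ 1, so A(i) = (4i + 2)(i + 2)! - 4.
Then A(i+1) = A(i) + (2(2i^2 + 7i + 8)(i + 2)!) = ((4i + 2)(i + 2)! - 4) + (2(2i^2 + 7i + 8)(i + 2)!).
Simplifying, A(i+1) = (4(i+1) + 2)((i+1) + 2)! - 4,
which is the closed form with r = i+1.
This completes the induction.

A(r) = (4r + 2)(r + 2)! - 4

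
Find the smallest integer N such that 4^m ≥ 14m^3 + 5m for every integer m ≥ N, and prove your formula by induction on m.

At m = 5: 1024 < 1775, so the inequality fails and N ≥ 6. We prove 4^m ≥ 14m^3 + 5m for all m ≥ 6.
When m = 6: 4^m = 4096 and 14m^3 + 5m = 3054, so 4096 ≥ 3054.
Inductive step: suppose the statement holds for some k ≥ 6, so 4^k ≥ 14k^3 + 5k.
Then 4^(k + 1) = 4·(4^k) ≥ 4·(14k^3 + 5k).
Also, for k ≥ 6 we have 4·(14k^3 + 5k) ≥ 14(k+1)^3 + 5(k+1), since 4·(14k^3 + 5k) − (14(k+1)^3 + 5(k+1)) = 42k^3 - 42k^2 - 27k - 19, which is nonnegative for all k ≥ 6.
Combining, 4^(k + 1) ≥ 14(k+1)^3 + 5(k+1).
By the principle of mathematical induction, the result holds for all m ≥ 6.
Hence the smallest such N is 6.

N = 6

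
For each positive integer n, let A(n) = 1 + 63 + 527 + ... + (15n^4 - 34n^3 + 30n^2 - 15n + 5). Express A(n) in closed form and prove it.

We claim A(n) = n(3n^4 - n^3 - 2n^2 - n + 2) for all n ≥ 1.
For the base case n = 1: A(1) = 1, and the closed form gives 1. They agree.
Inductive step: suppose the statement holds for some i ≥ 1, so A(i) = i(3i^4 - i^3 - 2i^2 - i + 2).
Then A(i+1) = A(i) + (15i^4 + 26i^3 + 18i^2 + 3i + 1) = (i(3i^4 - i^3 - 2i^2 - i + 2)) + (15i^4 + 26i^3 + 18i^2 + 3i + 1).
Simplifying, A(i+1) = (i + 1)(3i^4 + 11i^3 + 13i^2 + 4i + 1) = (i+1)(3(i+1)^4 - (i+1)^3 - 2(i+1)^2 - (i+1) + 2),
which is the closed form with n = i+1.
By induction, the statement is established for all n ≥ 1.

A(n) = n(3n^4 - n^3 - 2n^2 - n + 2)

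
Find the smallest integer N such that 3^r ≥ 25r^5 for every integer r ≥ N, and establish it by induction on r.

At r = 15: 14348907 < 18984375, so the inequality fails and N ≥ 16. We prove 3^r ≥ 25r^5 for all r ≥ 16.
When r = 16: 3^r = 43046721 and 25r^5 = 26214400, so 43046721 ≥ 26214400.
For the inductive step, assume it holds for an arbitrary p ≥ 16, so 3^p ≥ 25p^5.
Then 3^(p + 1) = 3·(3^p) ≥ 3·(25p^5).
Also, for p ≥ 16 we have 3·(25p^5) ≥ 25(p+1)^5, since 3 ≥ (1 + 1/p)^5 for all p ≥ 16.
Combining, 3^(p + 1) ≥ 25(p+1)^5.
Hence, by induction on r, the claim holds for every r ≥ 16.
Hence the smallest such N is 16.

N = 16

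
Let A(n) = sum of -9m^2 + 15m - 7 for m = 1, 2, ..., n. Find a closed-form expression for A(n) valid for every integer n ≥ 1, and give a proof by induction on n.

A(n) = -n(3n^2 - 3n + 1)

We claim A(n) = -n(3n^2 - 3n + 1) for all n ≥ 1.
When n = 1: A(1) = -1, and the closed form gives -1. They agree.
For the inductive step, assume it holds for an arbitrary m ≥ 1, so A(m) = m(-3m^2 + 3m - 1).
Then A(m+1) = A(m) + (15m - 9(m + 1)^2 + 8) = (m(-3m^2 + 3m - 1)) + (15m - 9(m + 1)^2 + 8).
Simplifying, A(m+1) = -(m + 1)(3m^2 + 3m + 1) = -(m+1)(3(m+1)^2 - 3(m+1) + 1),
which is the closed form with n = m+1.
By the principle of mathematical induction, the result holds for all n ≥ 1.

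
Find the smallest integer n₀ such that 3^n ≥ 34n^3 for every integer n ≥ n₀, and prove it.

n₀ = 10

At n = 9: 19683 < 24786, so the inequality fails and n₀ ≥ 10. We prove 3^n ≥ 34n^3 for all n ≥ 10.
When n = 10: 3^n = 59049 and 34n^3 = 34000, so 59049 ≥ 34000.
Suppose the result is true for n = j, so 3^j ≥ 34j^3.
Then 3^(j + 1) = 3·(3^j) ≥ 3·(34j^3).
Also, for j ≥ 10 we have 3·(34j^3) ≥ 34(j+1)^3, since 3 ≥ (1 + 1/j)^3 for all j ≥ 10.
Combining, 3^(j + 1) ≥ 34(j+1)^3.
This completes the induction.
Hence the smallest such n₀ is 10.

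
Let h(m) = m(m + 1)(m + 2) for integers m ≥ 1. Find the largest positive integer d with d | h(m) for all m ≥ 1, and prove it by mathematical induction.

Computing the first values: h(1) = 6 and h(2) = 24; gcd(6, 24) = 6, so d ≤ 6.
We prove 6 | m(m + 1)(m + 2) for all m ≥ 1 by induction on m.
Base step (m = 1): h(1) = 6 = 6·(1), so 6 | h(1).
Inductive step: assume the claim holds for m = p, i.e. 6 | h(p). Then
h(p+1) − h(p) = (p+1)·(p+2)·(p+3) − p·(p+1)·(p+2) = (p+1)·(p+2)·[(p+3) − p] = 3·(p+1)·(p+2). The product of 2 consecutive integers is divisible by (2)! = 2, so h(p+1) − h(p) is divisible by 3·2 = 6. By the inductive hypothesis 6 | h(p), hence 6 | h(p+1).
Hence, by induction on m, the claim holds for every m ≥ 1.
Therefore the largest such d is 6.

d = 6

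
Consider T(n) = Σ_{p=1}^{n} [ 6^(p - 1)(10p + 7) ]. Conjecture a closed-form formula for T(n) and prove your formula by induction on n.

We claim T(n) = 6^n(2n + 1) - 1 for all n ≥ 1.
For the base case n = 1: T(1) = 17, and the closed form gives 17. They agree.
Inductive step: suppose the statement holds for some p ≥ 1, so T(p) = 6^p(2p + 1) - 1.
Then T(p+1) = T(p) + (6^p(10p + 17)) = (6^p(2p + 1) - 1) + (6^p(10p + 17)).
Simplifying, T(p+1) = 12·6^p·p + 18·6^p - 1 = 6^(p+1)(2(p+1) + 1) - 1,
which is the closed form with n = p+1.
By induction, the statement is established for all n ≥ 1.

T(n) = 6^n(2n + 1) - 1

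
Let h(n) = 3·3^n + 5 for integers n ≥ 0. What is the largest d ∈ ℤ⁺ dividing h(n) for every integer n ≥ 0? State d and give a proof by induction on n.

d = 2

Computing the first values: h(0) = 8 and h(1) = 14; gcd(8, 14) = 2, so d ≤ 2.
We prove 2 | 3·3^n + 5 for all n ≥ 0 by induction on n.
When n = 0: h(0) = 8 = 2·(4), so 2 | h(0).
For the inductive step, assume it holds for an arbitrary i ≥ 0, i.e. 2 | h(i). Then
h(i+1) = 3·3^(i+1) + 5 = 3·(3·3^i + 5) - 10 = 3·h(i) - 10. The first term is divisible by 2 by the inductive hypothesis, and -10 is divisible by 2. Hence 2 | h(i+1).
This completes the induction.
Therefore the largest such d is 2.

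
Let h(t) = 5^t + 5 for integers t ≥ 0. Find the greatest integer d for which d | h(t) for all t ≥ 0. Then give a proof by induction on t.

Computing the first values: h(0) = 6 and h(1) = 10; gcd(6, 10) = 2, so d ≤ 2.
We prove 2 | 5^t + 5 for all t ≥ 0 by induction on t.
When t = 0: h(0) = 6 = 2·(3), so 2 | h(0).
Inductive step: suppose the statement holds for some p ≥ 0, i.e. 2 | h(p). Then
h(p+1) = 5^(p+1) + 5 = 5·(5^p + 5) - 20 = 5·h(p) - 20. The first term is divisible by 2 by the inductive hypothesis, and -20 is divisible by 2. Hence 2 | h(p+1).
By the principle of mathematical induction, the result holds for all t ≥ 0.
Therefore the largest such d is 2.

d = 2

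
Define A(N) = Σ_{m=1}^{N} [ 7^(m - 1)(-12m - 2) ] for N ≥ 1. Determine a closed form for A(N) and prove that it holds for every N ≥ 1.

We claim A(N) = -2·7^N·N for all N ≥ 1.
When N = 1: A(1) = -14, and the closed form gives -14. They agree.
Inductive step: suppose the statement holds for some m ≥ 1, so A(m) = -2·7^m·m.
Then A(m+1) = A(m) + (7^m(-12m - 14)) = (-2·7^m·m) + (7^m(-12m - 14)).
Simplifying, A(m+1) = 14·7^m(-m - 1) = -2·7^(m+1)·(m+1),
which is the closed form with N = m+1.
This completes the induction.

A(N) = -2·7^N·N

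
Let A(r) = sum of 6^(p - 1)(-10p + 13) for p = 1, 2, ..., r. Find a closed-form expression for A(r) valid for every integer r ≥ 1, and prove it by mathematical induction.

We claim A(r) = 6^r(-2r + 3) - 3 for all r ≥ 1.
For the base case r = 1: A(1) = 3, and the closed form gives 3. They agree.
For the inductive step, assume it holds for an arbitrary p ≥ 1, so A(p) = 6^p(-2p + 3) - 3.
Then A(p+1) = A(p) + (6^p(-10p + 3)) = (6^p(-2p + 3) - 3) + (6^p(-10p + 3)).
Simplifying, A(p+1) = -12·6^p·p + 6·6^p - 3 = 6^(p+1)(-2(p+1) + 3) - 3,
which is the closed form with r = p+1.
This completes the induction.

A(r) = 6^r(-2r + 3) - 3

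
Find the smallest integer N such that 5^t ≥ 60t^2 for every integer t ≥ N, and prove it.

At t = 4: 625 < 960, so the inequality fails and N ≥ 5. We prove 5^t ≥ 60t^2 for all t ≥ 5.
When t = 5: 5^t = 3125 and 60t^2 = 1500, so 3125 ≥ 1500.
Suppose the result is true for t = k, so 5^k ≥ 60k^2.
Then 5^(k + 1) = 5·(5^k) ≥ 5·(60k^2).
Also, for k ≥ 5 we have 5·(60k^2) ≥ 60(k+1)^2, since 5 ≥ (1 + 1/k)^2 for all k ≥ 5.
Combining, 5^(k + 1) ≥ 60(k+1)^2.
By induction, the statement is established for all t ≥ 5.
Hence the smallest such N is 5.

N = 5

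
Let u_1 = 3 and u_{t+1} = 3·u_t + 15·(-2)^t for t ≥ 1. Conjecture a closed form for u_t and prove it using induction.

Computing the first terms: u_1 = 3, u_2 = -21, u_3 = -3. This suggests u_t = -3(-2)^t - 3^t.
For the base case t = 1: the formula gives 3 = 3 = u_1.
Inductive step: assume the claim holds for t = p, so u_p = -3(-2)^p - 3^p.
Then u_{p+1} = 3·u_p + 15·(-2)^p = 3·(-3(-2)^p - 3^p) + 15·(-2)^p = -3(-2)^(p + 1) - 3^(p + 1),
which is the claimed formula at t = p+1.
By induction, the statement is established for all t ≥ 1.

u_t = -3(-2)^t - 3^t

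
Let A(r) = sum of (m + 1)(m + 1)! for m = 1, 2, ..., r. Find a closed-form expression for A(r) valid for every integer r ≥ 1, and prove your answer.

We claim A(r) = (r + 2)! - 2 for all r ≥ 1.
Base step (r = 1): A(1) = 4, and the closed form gives 4. They agree.
For the inductive step, assume it holds for an arbitrary m ≥ 1, so A(m) = (m + 2)! - 2.
Then A(m+1) = A(m) + ((m + 2)(m + 2)!) = ((m + 2)! - 2) + ((m + 2)(m + 2)!).
Simplifying, A(m+1) = ((m+1) + 2)! - 2,
which is the closed form with r = m+1.
By induction, the statement is established for all r ≥ 1.

A(r) = (r + 2)! - 2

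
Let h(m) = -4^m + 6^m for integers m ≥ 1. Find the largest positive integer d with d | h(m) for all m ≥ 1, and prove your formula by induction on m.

Computing the first values: h(1) = 2 and h(2) = 20; gcd(2, 20) = 2, so d ≤ 2.
We prove 2 | -4^m + 6^m for all m ≥ 1 by induction on m.
For the base case m = 1: h(1) = 2 = 2·(1), so 2 | h(1).
For the inductive step, assume it holds for an arbitrary k ≥ 1, i.e. 2 | h(k). Then
6^{k+1} − 4^{k+1} = 6·6^k − 4·4^k = 6·(6^k − 4^k) + (2)·4^k. The first term is divisible by 2 by the inductive hypothesis, and the second term (2)·4^k is divisible by 2 since 2 | 2. Hence 2 | h(k+1).
Hence, by induction on m, the claim holds for every m ≥ 1.
Therefore the largest such d is 2.

d = 2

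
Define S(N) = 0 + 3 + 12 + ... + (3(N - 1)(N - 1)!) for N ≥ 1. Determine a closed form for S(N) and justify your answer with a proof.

We claim S(N) = 3N! - 3 for all N ≥ 1.
For the base case N = 1: S(1) = 0, and the closed form gives 0. They agree.
Inductive step: assume the claim holds for N = k, so S(k) = 3k! - 3.
Then S(k+1) = S(k) + (3k·k!) = (3k! - 3) + (3k·k!).
Simplifying, S(k+1) = 3(k+1)! - 3,
which is the closed form with N = k+1.
By induction, the statement is established for all N ≥ 1.

S(N) = 3N! - 3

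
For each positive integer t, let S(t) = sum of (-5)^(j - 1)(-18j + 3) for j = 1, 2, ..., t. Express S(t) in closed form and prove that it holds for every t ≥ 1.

We claim S(t) = 3(-5)^t·t for all t ≥ 1.
Base case (t = 1): S(1) = -15, and the closed form gives -15. They agree.
Suppose the result is true for t = j, so S(j) = 3(-5)^j·j.
Then S(j+1) = S(j) + ((-5)^j(-18j - 15)) = (3(-5)^j·j) + ((-5)^j(-18j - 15)).
Simplifying, S(j+1) = (-5)^(j + 1)(3j + 3) = 3(-5)^(j+1)·(j+1),
which is the closed form with t = j+1.
Hence, by induction on t, the claim holds for every t ≥ 1.

S(t) = 3(-5)^t·t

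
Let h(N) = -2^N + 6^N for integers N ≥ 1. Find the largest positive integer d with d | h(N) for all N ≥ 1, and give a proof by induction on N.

Computing the first values: h(1) = 4 and h(2) = 32; gcd(4, 32) = 4, so d ≤ 4.
We prove 4 | -2^N + 6^N for all N ≥ 1 by induction on N.
Base step (N = 1): h(1) = 4 = 4·(1), so 4 | h(1).
Inductive step: assume the claim holds for N = m, i.e. 4 | h(m). Then
6^{m+1} − 2^{m+1} = 6·6^m − 2·2^m = 6·(6^m − 2^m) + (4)·2^m. The first term is divisible by 4 by the inductive hypothesis, and the second term (4)·2^m is divisible by 4 since 4 | 4. Hence 4 | h(m+1).
By induction, the statement is established for all N ≥ 1.
Therefore the largest such d is 4.

d = 4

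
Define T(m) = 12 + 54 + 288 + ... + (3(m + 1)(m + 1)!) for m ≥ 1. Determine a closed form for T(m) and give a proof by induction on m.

We claim T(m) = 3(m + 2)! - 6 for all m ≥ 1.
For the base case m = 1: T(1) = 12, and the closed form gives 12. They agree.
For the inductive step, assume it holds for an arbitrary p ≥ 1, so T(p) = 3(p + 2)! - 6.
Then T(p+1) = T(p) + (3(p + 2)(p + 2)!) = (3(p + 2)! - 6) + (3(p + 2)(p + 2)!).
Simplifying, T(p+1) = 3((p+1) + 2)! - 6,
which is the closed form with m = p+1.
By induction, the statement is established for all m ≥ 1.

T(m) = 3(m + 2)! - 6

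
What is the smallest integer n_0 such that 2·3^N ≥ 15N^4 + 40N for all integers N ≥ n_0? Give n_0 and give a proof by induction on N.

At N = 10: 118098 < 150400, so the inequality fails and n_0 ≥ 11. We prove 2·3^N ≥ 15N^4 + 40N for all N ≥ 11.
Base case (N = 11): 2·3^N = 354294 and 15N^4 + 40N = 220055, so 354294 ≥ 220055.
Suppose the result is true for N = k, so 2·3^k ≥ 15k^4 + 40k.
Then 2·3^(k + 1) = 3·(2·3^k) ≥ 3·(15k^4 + 40k).
Also, for k ≥ 11 we have 3·(15k^4 + 40k) ≥ 15(k+1)^4 + 40(k+1), since 3·(15k^4 + 40k) − (15(k+1)^4 + 40(k+1)) = 30k^4 - 60k^3 - 90k^2 + 20k - 55, which is nonnegative for all k ≥ 11.
Combining, 2·3^(k + 1) ≥ 15(k+1)^4 + 40(k+1).
This completes the induction.
Hence the smallest such n_0 is 11.

n_0 = 11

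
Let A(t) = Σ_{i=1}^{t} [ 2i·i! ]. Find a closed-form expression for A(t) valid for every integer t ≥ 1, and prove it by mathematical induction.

We claim A(t) = 2(t + 1)! - 2 for all t ≥ 1.
Base step (t = 1): A(1) = 2, and the closed form gives 2. They agree.
For the inductive step, assume it holds for an arbitrary i ≥ 1, so A(i) = 2(i + 1)! - 2.
Then A(i+1) = A(i) + (2(i + 1)(i + 1)!) = (2(i + 1)! - 2) + (2(i + 1)(i + 1)!).
Simplifying, A(i+1) = 2((i+1) + 1)! - 2,
which is the closed form with t = i+1.
Hence, by induction on t, the claim holds for every t ≥ 1.

A(t) = 2(t + 1)! - 2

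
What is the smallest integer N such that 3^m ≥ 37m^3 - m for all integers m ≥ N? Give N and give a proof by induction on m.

At m = 9: 19683 < 26964, so the inequality fails and N ≥ 10. We prove 3^m ≥ 37m^3 - m for all m ≥ 10.
For the base case m = 10: 3^m = 59049 and 37m^3 - m = 36990, so 59049 ≥ 36990.
For the inductive step, assume it holds for an arbitrary r ≥ 10, so 3^r ≥ 37r^3 - r.
Then 3^(r + 1) = 3·(3^r) ≥ 3·(37r^3 - r).
Also, for r ≥ 10 we have 3·(37r^3 - r) ≥ 37(r+1)^3 - (r+1), since 3·(37r^3 - r) − (37(r+1)^3 - (r+1)) = 74r^3 - 111r^2 - 113r - 36, which is nonnegative for all r ≥ 10.
Combining, 3^(r + 1) ≥ 37(r+1)^3 - (r+1).
This completes the induction.
Hence the smallest such N is 10.

N = 10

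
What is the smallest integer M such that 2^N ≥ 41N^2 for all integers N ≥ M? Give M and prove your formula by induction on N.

M = 13

At N = 12: 4096 < 5904, so the inequality fails and M ≥ 13. We prove 2^N ≥ 41N^2 for all N ≥ 13.
For the base case N = 13: 2^N = 8192 and 41N^2 = 6929, so 8192 ≥ 6929.
Suppose the result is true for N = j, so 2^j ≥ 41j^2.
Then 2^(j + 1) = 2·(2^j) ≥ 2·(41j^2).
Also, for j ≥ 13 we have 2·(41j^2) ≥ 41(j+1)^2, since 2 ≥ (1 + 1/j)^2 for all j ≥ 13.
Combining, 2^(j + 1) ≥ 41(j+1)^2.
Hence, by induction on N, the claim holds for every N ≥ 13.
Hence the smallest such M is 13.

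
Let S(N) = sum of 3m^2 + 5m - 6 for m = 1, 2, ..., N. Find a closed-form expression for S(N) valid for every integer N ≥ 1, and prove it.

We claim S(N) = N(N^2 + 4N - 3) for all N ≥ 1.
Base step (N = 1): S(1) = 2, and the closed form gives 2. They agree.
Inductive step: suppose the statement holds for some m ≥ 1, so S(m) = m(m^2 + 4m - 3).
Then S(m+1) = S(m) + (3m^2 + 11m + 2) = (m(m^2 + 4m - 3)) + (3m^2 + 11m + 2).
Simplifying, S(m+1) = (m + 1)(m^2 + 6m + 2) = (m+1)((m+1)^2 + 4(m+1) - 3),
which is the closed form with N = m+1.
Hence, by induction on N, the claim holds for every N ≥ 1.

S(N) = N(N^2 + 4N - 3)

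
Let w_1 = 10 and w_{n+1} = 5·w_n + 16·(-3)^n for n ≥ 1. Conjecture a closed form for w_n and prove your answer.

w_n = -2(-3)^n + 4·5^(n - 1)

Computing the first terms: w_1 = 10, w_2 = 2, w_3 = 154. This suggests w_n = -2(-3)^n + 4·5^(n - 1).
When n = 1: the formula gives 10 = 10 = w_1.
For the inductive step, assume it holds for an arbitrary p ≥ 1, so w_p = -2(-3)^p + 4·5^(p - 1).
Then w_{p+1} = 5·w_p + 16·(-3)^p = 5·(-2(-3)^p + 4·5^(p - 1)) + 16·(-3)^p = -2(-3)^(p + 1) + 4·5^p = -2(-3)^(p+1) + 4·5^((p+1) - 1),
which is the claimed formula at n = p+1.
This completes the induction.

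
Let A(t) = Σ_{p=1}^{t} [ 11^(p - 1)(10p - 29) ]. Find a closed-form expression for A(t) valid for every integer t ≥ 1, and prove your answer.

We claim A(t) = 11^t(t - 3) + 3 for all t ≥ 1.
When t = 1: A(1) = -19, and the closed form gives -19. They agree.
Suppose the result is true for t = p, so A(p) = 11^p(p - 3) + 3.
Then A(p+1) = A(p) + (11^p(10p - 19)) = (11^p(p - 3) + 3) + (11^p(10p - 19)).
Simplifying, A(p+1) = 11·11^p·p - 22·11^p + 3 = 11^(p+1)((p+1) - 3) + 3,
which is the closed form with t = p+1.
This completes the induction.

A(t) = 11^t(t - 3) + 3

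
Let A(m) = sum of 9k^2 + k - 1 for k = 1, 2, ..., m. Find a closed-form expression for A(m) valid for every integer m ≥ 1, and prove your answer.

A(m) = m(3m^2 + 5m + 1)

We claim A(m) = m(3m^2 + 5m + 1) for all m ≥ 1.
For the base case m = 1: A(1) = 9, and the closed form gives 9. They agree.
Inductive step: suppose the statement holds for some k ≥ 1, so A(k) = k(3k^2 + 5k + 1).
Then A(k+1) = A(k) + (k + 9(k + 1)^2) = (k(3k^2 + 5k + 1)) + (k + 9(k + 1)^2).
Simplifying, A(k+1) = (k + 1)(3k^2 + 11k + 9) = (k+1)(3(k+1)^2 + 5(k+1) + 1),
which is the closed form with m = k+1.
Hence, by induction on m, the claim holds for every m ≥ 1.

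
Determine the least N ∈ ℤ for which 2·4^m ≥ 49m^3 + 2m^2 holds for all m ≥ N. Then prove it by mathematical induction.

At m = 6: 8192 < 10656, so the inequality fails and N ≥ 7. We prove 2·4^m ≥ 49m^3 + 2m^2 for all m ≥ 7.
Base case (m = 7): 2·4^m = 32768 and 49m^3 + 2m^2 = 16905, so 32768 ≥ 16905.
Suppose the result is true for m = j, so 2·4^j ≥ 49j^3 + 2j^2.
Then 2·4^(j + 1) = 4·(2·4^j) ≥ 4·(49j^3 + 2j^2).
Also, for j ≥ 7 we have 4·(49j^3 + 2j^2) ≥ 49(j+1)^3 + 2(j+1)^2, since 4·(49j^3 + 2j^2) − (49(j+1)^3 + 2(j+1)^2) = 147j^3 - 141j^2 - 151j - 51, which is nonnegative for all j ≥ 7.
Combining, 2·4^(j + 1) ≥ 49(j+1)^3 + 2(j+1)^2.
By induction, the statement is established for all m ≥ 7.
Hence the smallest such N is 7.

N = 7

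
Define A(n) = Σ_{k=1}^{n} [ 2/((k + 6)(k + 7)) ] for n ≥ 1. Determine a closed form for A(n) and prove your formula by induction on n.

A(n) = 2n/(7(n + 7))

We claim A(n) = 2n/(7(n + 7)) for all n ≥ 1.
Base step (n = 1): A(1) = 1/28, and the closed form gives 1/28. They agree.
Suppose the result is true for n = k, so A(k) = 2k/(7(k + 7)).
Then A(k+1) = A(k) + (2/((k + 7)(k + 8))) = (2k/(7(k + 7))) + (2/((k + 7)(k + 8))).
Simplifying, A(k+1) = 2(k + 1)/(7(k + 8)) = 2(k+1)/(7((k+1) + 7)),
which is the closed form with n = k+1.
By the principle of mathematical induction, the result holds for all n ≥ 1.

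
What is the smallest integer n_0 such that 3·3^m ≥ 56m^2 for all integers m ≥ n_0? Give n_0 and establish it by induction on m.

At m = 5: 729 < 1400, so the inequality fails and n_0 ≥ 6. We prove 3·3^m ≥ 56m^2 for all m ≥ 6.
When m = 6: 3·3^m = 2187 and 56m^2 = 2016, so 2187 ≥ 2016.
Suppose the result is true for m = i, so 3·3^i ≥ 56i^2.
Then 3·3^(i + 1) = 3·(3·3^i) ≥ 3·(56i^2).
Also, for i ≥ 6 we have 3·(56i^2) ≥ 56(i+1)^2, since 3 ≥ (1 + 1/i)^2 for all i ≥ 6.
Combining, 3·3^(i + 1) ≥ 56(i+1)^2.
This completes the induction.
Hence the smallest such n_0 is 6.

n_0 = 6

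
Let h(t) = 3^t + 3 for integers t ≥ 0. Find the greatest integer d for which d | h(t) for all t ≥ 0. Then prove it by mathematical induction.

Computing the first values: h(0) = 4 and h(1) = 6; gcd(4, 6) = 2, so d ≤ 2.
We prove 2 | 3^t + 3 for all t ≥ 0 by induction on t.
Base case (t = 0): h(0) = 4 = 2·(2), so 2 | h(0).
Suppose the result is true for t = j, i.e. 2 | h(j). Then
h(j+1) = 3^(j+1) + 3 = 3·(3^j + 3) - 6 = 3·h(j) - 6. The first term is divisible by 2 by the inductive hypothesis, and -6 is divisible by 2. Hence 2 | h(j+1).
This completes the induction.
Therefore the largest such d is 2.

d = 2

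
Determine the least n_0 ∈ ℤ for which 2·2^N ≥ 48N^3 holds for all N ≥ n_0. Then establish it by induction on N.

n_0 = 17

At N = 16: 131072 < 196608, so the inequality fails and n_0 ≥ 17. We prove 2·2^N ≥ 48N^3 for all N ≥ 17.
Base step (N = 17): 2·2^N = 262144 and 48N^3 = 235824, so 262144 ≥ 235824.
Suppose the result is true for N = p, so 2·2^p ≥ 48p^3.
Then 2·2^(p + 1) = 2·(2·2^p) ≥ 2·(48p^3).
Also, for p ≥ 17 we have 2·(48p^3) ≥ 48(p+1)^3, since 2 ≥ (1 + 1/p)^3 for all p ≥ 17.
Combining, 2·2^(p + 1) ≥ 48(p+1)^3.
By the principle of mathematical induction, the result holds for all N ≥ 17.
Hence the smallest such n_0 is 17.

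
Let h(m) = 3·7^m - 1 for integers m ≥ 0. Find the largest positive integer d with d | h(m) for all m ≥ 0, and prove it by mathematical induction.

Computing the first values: h(0) = 2 and h(1) = 20; gcd(2, 20) = 2, so d ≤ 2.
We prove 2 | 3·7^m - 1 for all m ≥ 0 by induction on m.
Base case (m = 0): h(0) = 2 = 2·(1), so 2 | h(0).
Inductive step: suppose the statement holds for some k ≥ 0, i.e. 2 | h(k). Then
h(k+1) = 3·7^(k+1) - 1 = 7·(3·7^k - 1) + 6 = 7·h(k) + 6. The first term is divisible by 2 by the inductive hypothesis, and 6 is divisible by 2. Hence 2 | h(k+1).
By induction, the statement is established for all m ≥ 0.
Therefore the largest such d is 2.

d = 2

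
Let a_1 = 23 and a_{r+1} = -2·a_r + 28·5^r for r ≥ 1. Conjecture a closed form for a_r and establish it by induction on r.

Computing the first terms: a_1 = 23, a_2 = 94, a_3 = 512. This suggests a_r = 3(-2)^(r - 1) + 4·5^r.
Base step (r = 1): the formula gives 23 = 23 = a_1.
Inductive step: assume the claim holds for r = m, so a_m = 3(-2)^(m - 1) + 4·5^m.
Then a_{m+1} = -2·a_m + 28·5^m = -2·(3(-2)^(m - 1) + 4·5^m) + 28·5^m = 3(-2)^m + 4·5^(m + 1) = 3(-2)^((m+1) - 1) + 4·5^(m+1),
which is the claimed formula at r = m+1.
This completes the induction.

a_r = 3(-2)^(r - 1) + 4·5^r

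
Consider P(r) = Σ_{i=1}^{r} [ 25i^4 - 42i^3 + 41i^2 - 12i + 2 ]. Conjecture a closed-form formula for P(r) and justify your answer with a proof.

We claim P(r) = r(5r^4 + 2r^3 + r^2 + 4r + 2) for all r ≥ 1.
Base step (r = 1): P(1) = 14, and the closed form gives 14. They agree.
Inductive step: suppose the statement holds for some i ≥ 1, so P(i) = i(5i^4 + 2i^3 + i^2 + 4i + 2).
Then P(i+1) = P(i) + (25i^4 + 58i^3 + 65i^2 + 44i + 14) = (i(5i^4 + 2i^3 + i^2 + 4i + 2)) + (25i^4 + 58i^3 + 65i^2 + 44i + 14).
Simplifying, P(i+1) = (i + 1)(5i^4 + 22i^3 + 37i^2 + 32i + 14) = (i+1)(5(i+1)^4 + 2(i+1)^3 + (i+1)^2 + 4(i+1) + 2),
which is the closed form with r = i+1.
Hence, by induction on r, the claim holds for every r ≥ 1.

P(r) = r(5r^4 + 2r^3 + r^2 + 4r + 2)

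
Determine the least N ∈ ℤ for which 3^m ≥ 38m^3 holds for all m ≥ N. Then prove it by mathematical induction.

At m = 9: 19683 < 27702, so the inequality fails and N ≥ 10. We prove 3^m ≥ 38m^3 for all m ≥ 10.
Base step (m = 10): 3^m = 59049 and 38m^3 = 38000, so 59049 ≥ 38000.
Inductive step: assume the claim holds for m = r, so 3^r ≥ 38r^3.
Then 3^(r + 1) = 3·(3^r) ≥ 3·(38r^3).
Also, for r ≥ 10 we have 3·(38r^3) ≥ 38(r+1)^3, since 3 ≥ (1 + 1/r)^3 for all r ≥ 10.
Combining, 3^(r + 1) ≥ 38(r+1)^3.
By the principle of mathematical induction, the result holds for all m ≥ 10.
Hence the smallest such N is 10.

N = 10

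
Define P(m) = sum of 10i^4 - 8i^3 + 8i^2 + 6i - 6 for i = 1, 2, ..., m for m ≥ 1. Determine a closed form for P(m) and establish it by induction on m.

P(m) = m(2m^4 + 3m^3 + 2m^2 + 5m - 2)

We claim P(m) = m(2m^4 + 3m^3 + 2m^2 + 5m - 2) for all m ≥ 1.
When m = 1: P(1) = 10, and the closed form gives 10. They agree.
For the inductive step, assume it holds for an arbitrary i ≥ 1, so P(i) = i(2i^4 + 3i^3 + 2i^2 + 5i - 2).
Then P(i+1) = P(i) + (10i^4 + 32i^3 + 44i^2 + 38i + 10) = (i(2i^4 + 3i^3 + 2i^2 + 5i - 2)) + (10i^4 + 32i^3 + 44i^2 + 38i + 10).
Simplifying, P(i+1) = (i + 1)(2i^4 + 11i^3 + 23i^2 + 26i + 10) = (i+1)(2(i+1)^4 + 3(i+1)^3 + 2(i+1)^2 + 5(i+1) - 2),
which is the closed form with m = i+1.
By induction, the statement is established for all m ≥ 1.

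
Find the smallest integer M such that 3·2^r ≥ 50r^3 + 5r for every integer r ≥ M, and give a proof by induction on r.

M = 17

At r = 16: 196608 < 204880, so the inequality fails and M ≥ 17. We prove 3·2^r ≥ 50r^3 + 5r for all r ≥ 17.
Base case (r = 17): 3·2^r = 393216 and 50r^3 + 5r = 245735, so 393216 ≥ 245735.
Inductive step: suppose the statement holds for some i ≥ 17, so 3·2^i ≥ 50i^3 + 5i.
Then 3·2^(i + 1) = 2·(3·2^i) ≥ 2·(50i^3 + 5i).
Also, for i ≥ 17 we have 2·(50i^3 + 5i) ≥ 50(i+1)^3 + 5(i+1), since 2·(50i^3 + 5i) − (50(i+1)^3 + 5(i+1)) = 50i^3 - 150i^2 - 145i - 55, which is nonnegative for all i ≥ 17.
Combining, 3·2^(i + 1) ≥ 50(i+1)^3 + 5(i+1).
Hence, by induction on r, the claim holds for every r ≥ 17.
Hence the smallest such M is 17.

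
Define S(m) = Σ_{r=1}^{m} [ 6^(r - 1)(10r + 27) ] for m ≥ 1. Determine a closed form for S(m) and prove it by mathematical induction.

S(m) = 6^m(2m + 5) - 5

We claim S(m) = 6^m(2m + 5) - 5 for all m ≥ 1.
Base step (m = 1): S(1) = 37, and the closed form gives 37. They agree.
For the inductive step, assume it holds for an arbitrary r ≥ 1, so S(r) = 6^r(2r + 5) - 5.
Then S(r+1) = S(r) + (6^r(10r + 37)) = (6^r(2r + 5) - 5) + (6^r(10r + 37)).
Simplifying, S(r+1) = 12·6^r·r + 42·6^r - 5 = 6^(r+1)(2(r+1) + 5) - 5,
which is the closed form with m = r+1.
Hence, by induction on m, the claim holds for every m ≥ 1.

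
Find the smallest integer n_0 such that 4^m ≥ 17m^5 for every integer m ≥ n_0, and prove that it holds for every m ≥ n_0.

At m = 10: 1048576 < 1700000, so the inequality fails and n_0 ≥ 11. We prove 4^m ≥ 17m^5 for all m ≥ 11.
When m = 11: 4^m = 4194304 and 17m^5 = 2737867, so 4194304 ≥ 2737867.
For the inductive step, assume it holds for an arbitrary p ≥ 11, so 4^p ≥ 17p^5.
Then 4^(p + 1) = 4·(4^p) ≥ 4·(17p^5).
Also, for p ≥ 11 we have 4·(17p^5) ≥ 17(p+1)^5, since 4 ≥ (1 + 1/p)^5 for all p ≥ 11.
Combining, 4^(p + 1) ≥ 17(p+1)^5.
This completes the induction.
Hence the smallest such n_0 is 11.

n_0 = 11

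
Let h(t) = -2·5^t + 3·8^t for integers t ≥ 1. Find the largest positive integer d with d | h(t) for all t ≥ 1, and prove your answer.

d = 2

Computing the first values: h(1) = 14 and h(2) = 142; gcd(14, 142) = 2, so d ≤ 2.
We prove 2 | -2·5^t + 3·8^t for all t ≥ 1 by induction on t.
Base case (t = 1): h(1) = 14 = 2·(7), so 2 | h(1).
For the inductive step, assume it holds for an arbitrary p ≥ 1, i.e. 2 | h(p). Then
h(p+1) − 8·h(p) = (-2·5^(p+1) + 3·8^(p+1)) − 8·(-2·5^p + 3·8^p) = (-2)·5^p·(5 − 8) = (6)·5^p. Since 2 | h(p) by the inductive hypothesis, 2 | 8·h(p); and 2 | 6 since 6 = 2·3. Therefore 2 | h(p+1).
By the principle of mathematical induction, the result holds for all t ≥ 1.
Therefore the largest such d is 2.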